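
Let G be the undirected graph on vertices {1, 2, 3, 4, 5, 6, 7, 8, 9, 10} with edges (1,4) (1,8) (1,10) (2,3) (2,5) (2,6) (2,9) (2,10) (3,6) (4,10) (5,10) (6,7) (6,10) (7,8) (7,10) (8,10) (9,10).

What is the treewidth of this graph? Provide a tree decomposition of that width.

The largest bag has 3 vertices, giving width 2; this decomposition certifies tw(G) ≤ 2. For the lower bound, the 3 vertices {1, 8, 10} are pairwise adjacent, and any tree decomposition puts a clique entirely inside one bag — forcing width ≥ 2. Therefore the treewidth is 2.

Treewidth 2.
Bags: B1 = {1, 8, 10}  B2 = {7, 8, 10}  B3 = {6, 7, 10}  B4 = {2, 6, 10}  B5 = {1, 4, 10}  B6 = {2, 5, 10}  B7 = {2, 3, 6}  B8 = {2, 9, 10}
Tree: B1–B2, B2–B3, B3–B4, B1–B5, B4–B6, B4–B7, B6–B8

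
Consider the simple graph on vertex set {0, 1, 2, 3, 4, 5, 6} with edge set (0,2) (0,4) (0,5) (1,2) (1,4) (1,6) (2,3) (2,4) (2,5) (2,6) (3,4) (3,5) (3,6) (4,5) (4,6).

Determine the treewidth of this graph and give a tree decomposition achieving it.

Each bag holds 4 vertices, so the decomposition has width 3, which upper-bounds the treewidth. On the other hand G contains the 4-clique {0, 2, 4, 5}. A clique must lie in a single bag of any decomposition, so no decomposition can have width below 3. Hence tw(G) = 3 exactly.

Treewidth 3.
Bags: B1 = {2, 3, 4, 5}  B2 = {2, 3, 4, 6}  B3 = {0, 2, 4, 5}  B4 = {1, 2, 4, 6}
Tree: B1–B2, B1–B3, B2–B4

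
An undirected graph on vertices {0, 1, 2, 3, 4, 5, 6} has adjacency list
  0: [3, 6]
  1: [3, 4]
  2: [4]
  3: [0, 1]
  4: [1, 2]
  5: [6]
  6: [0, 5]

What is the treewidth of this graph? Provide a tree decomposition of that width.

Treewidth 1.
One optimal decomposition is:
Bags: B1 = {2, 4}  B2 = {1, 4}  B3 = {1, 3}  B4 = {0, 3}  B5 = {0, 6}  B6 = {5, 6}
Tree: B1–B2, B2–B3, B3–B4, B4–B5, B5–B6

Each bag holds 2 vertices, so the decomposition has width 1, which upper-bounds the treewidth. G has an edge, so its treewidth is at least 1. Therefore the treewidth is 1.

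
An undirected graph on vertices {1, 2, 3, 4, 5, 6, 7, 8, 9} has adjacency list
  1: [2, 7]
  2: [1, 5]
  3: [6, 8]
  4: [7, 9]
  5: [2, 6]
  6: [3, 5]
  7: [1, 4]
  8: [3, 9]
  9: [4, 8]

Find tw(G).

2

A width-2 tree decomposition is:
Bags: B1 = {3, 5, 6}  B2 = {3, 5, 8}  B3 = {5, 8, 9}  B4 = {4, 5, 9}  B5 = {4, 5, 7}  B6 = {1, 5, 7}  B7 = {1, 2, 5}
Tree: B1–B2, B2–B3, B3–B4, B4–B5, B5–B6, B6–B7
The largest bag has 3 vertices, giving width 2; this decomposition certifies tw(G) ≤ 2. The edges 5–6–3–8–9–4–7–1–2–5 form a cycle, so G is not a tree and its treewidth is at least 2. Combining the bounds, tw(G) = 2.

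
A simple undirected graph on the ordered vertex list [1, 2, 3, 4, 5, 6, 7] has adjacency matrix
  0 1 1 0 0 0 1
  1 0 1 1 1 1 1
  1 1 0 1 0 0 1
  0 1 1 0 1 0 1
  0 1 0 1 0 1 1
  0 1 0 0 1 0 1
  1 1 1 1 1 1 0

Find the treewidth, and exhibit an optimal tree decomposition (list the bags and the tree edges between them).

Every bag has size at most 4, so the width is 4 − 1 = 3 and tw(G) ≤ 3. Conversely, {1, 2, 3, 7} is a clique of size 4, and the vertices of any clique must share a bag in every tree decomposition; so some bag has ≥ 4 vertices and tw(G) ≥ 3. Combining the bounds, tw(G) = 3.

Treewidth 3.
One such decomposition:
Bags: B1 = {2, 3, 4, 7}  B2 = {2, 4, 5, 7}  B3 = {2, 5, 6, 7}  B4 = {1, 2, 3, 7}
Tree: B1–B2, B2–B3, B1–B4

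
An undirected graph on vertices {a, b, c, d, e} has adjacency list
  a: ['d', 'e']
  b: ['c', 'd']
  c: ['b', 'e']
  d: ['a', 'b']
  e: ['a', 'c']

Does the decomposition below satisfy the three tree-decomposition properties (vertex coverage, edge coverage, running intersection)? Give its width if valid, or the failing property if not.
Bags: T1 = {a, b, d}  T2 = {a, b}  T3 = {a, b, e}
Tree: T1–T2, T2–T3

A tree decomposition must satisfy three properties: every vertex lies in some bag; for every edge, both endpoints lie together in some bag; and for every vertex, the bags containing it form a connected subtree. Here vertex c appears in no bag, so the decomposition is invalid.

No — vertex c appears in no bag.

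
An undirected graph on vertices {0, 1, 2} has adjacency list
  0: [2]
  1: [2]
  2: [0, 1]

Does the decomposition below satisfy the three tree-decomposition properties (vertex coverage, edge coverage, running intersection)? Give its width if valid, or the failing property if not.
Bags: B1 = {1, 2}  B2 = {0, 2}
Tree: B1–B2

Yes; width 1.

Every vertex of G appears in some bag (union = {0, 1, 2}); every edge is covered by a bag; and for each vertex v the set of bags containing v is connected in the bag tree. The decomposition is therefore valid. The largest bag has 2 vertices, so the width is 1.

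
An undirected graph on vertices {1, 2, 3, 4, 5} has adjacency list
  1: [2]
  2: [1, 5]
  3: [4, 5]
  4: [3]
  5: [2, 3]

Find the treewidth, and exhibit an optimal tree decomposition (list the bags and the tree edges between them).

Treewidth 1.
One such decomposition:
Bags: B1 = {1, 2}  B2 = {2, 5}  B3 = {3, 5}  B4 = {3, 4}
Tree: B1–B2, B2–B3, B3–B4

Each bag holds 2 vertices, so the decomposition has width 1, which upper-bounds the treewidth. Since G has at least one edge (e.g. 1–2), it is not an edgeless graph, so tw(G) ≥ 1. Therefore the treewidth is 1.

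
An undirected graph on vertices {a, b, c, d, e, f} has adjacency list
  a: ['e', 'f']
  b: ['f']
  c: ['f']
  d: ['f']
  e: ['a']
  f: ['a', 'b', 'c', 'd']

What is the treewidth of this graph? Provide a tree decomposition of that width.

Treewidth 1.
One optimal decomposition is:
Bags: B1 = {a, f}  B2 = {b, f}  B3 = {c, f}  B4 = {a, e}  B5 = {d, f}
Tree: B1–B2, B2–B3, B1–B4, B3–B5

Every bag has size at most 2, so the width is 2 − 1 = 1 and tw(G) ≤ 1. Any graph with an edge has treewidth ≥ 1, and G has the edge a–f. Hence tw(G) = 1 exactly.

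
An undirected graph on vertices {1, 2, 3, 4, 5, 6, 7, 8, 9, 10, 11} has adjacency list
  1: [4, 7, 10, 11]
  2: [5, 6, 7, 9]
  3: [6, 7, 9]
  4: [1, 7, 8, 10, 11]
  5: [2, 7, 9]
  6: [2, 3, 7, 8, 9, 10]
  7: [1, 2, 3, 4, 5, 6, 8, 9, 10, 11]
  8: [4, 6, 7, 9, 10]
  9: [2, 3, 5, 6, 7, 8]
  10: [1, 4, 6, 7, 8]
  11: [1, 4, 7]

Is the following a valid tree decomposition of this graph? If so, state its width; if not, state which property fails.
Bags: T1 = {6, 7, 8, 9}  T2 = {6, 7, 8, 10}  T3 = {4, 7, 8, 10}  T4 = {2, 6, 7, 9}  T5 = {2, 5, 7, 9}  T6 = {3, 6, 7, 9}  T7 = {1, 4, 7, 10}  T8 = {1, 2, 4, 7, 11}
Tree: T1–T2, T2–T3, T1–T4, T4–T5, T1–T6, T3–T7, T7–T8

No — bags containing vertex 2 are not connected in the tree.

A tree decomposition must satisfy three properties: every vertex lies in some bag; for every edge, both endpoints lie together in some bag; and for every vertex, the bags containing it form a connected subtree. Here bags containing vertex 2 are not connected in the tree, so the decomposition is invalid.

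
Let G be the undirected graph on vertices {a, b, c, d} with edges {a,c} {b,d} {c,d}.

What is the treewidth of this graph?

1

A width-1 tree decomposition is:
Bags: B1 = {b, d}  B2 = {c, d}  B3 = {a, c}
Tree: B1–B2, B2–B3
Each bag holds 2 vertices, so the decomposition has width 1, which upper-bounds the treewidth. G has an edge, so its treewidth is at least 1. Hence tw(G) = 1 exactly.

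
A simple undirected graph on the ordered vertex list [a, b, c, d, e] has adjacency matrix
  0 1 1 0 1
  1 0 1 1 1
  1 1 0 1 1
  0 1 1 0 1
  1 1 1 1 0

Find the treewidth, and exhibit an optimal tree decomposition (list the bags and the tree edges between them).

Treewidth 3.
One optimal decomposition is:
Bags: B1 = {a, b, c, e}  B2 = {b, c, d, e}
Tree: B1–B2

The largest bag has 4 vertices, giving width 3; this decomposition certifies tw(G) ≤ 3. Conversely, {b, c, d, e} is a clique of size 4, and the vertices of any clique must share a bag in every tree decomposition; so some bag has ≥ 4 vertices and tw(G) ≥ 3. Therefore the treewidth is 3.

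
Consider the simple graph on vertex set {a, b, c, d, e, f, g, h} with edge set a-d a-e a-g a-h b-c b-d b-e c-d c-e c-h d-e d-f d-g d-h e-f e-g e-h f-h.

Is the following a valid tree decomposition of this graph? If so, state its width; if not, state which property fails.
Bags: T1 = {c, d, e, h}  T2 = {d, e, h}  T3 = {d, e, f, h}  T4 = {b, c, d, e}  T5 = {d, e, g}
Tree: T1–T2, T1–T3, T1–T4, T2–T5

No — vertex a appears in no bag.

A tree decomposition must satisfy three properties: every vertex lies in some bag; for every edge, both endpoints lie together in some bag; and for every vertex, the bags containing it form a connected subtree. Here vertex a appears in no bag, so the decomposition is invalid.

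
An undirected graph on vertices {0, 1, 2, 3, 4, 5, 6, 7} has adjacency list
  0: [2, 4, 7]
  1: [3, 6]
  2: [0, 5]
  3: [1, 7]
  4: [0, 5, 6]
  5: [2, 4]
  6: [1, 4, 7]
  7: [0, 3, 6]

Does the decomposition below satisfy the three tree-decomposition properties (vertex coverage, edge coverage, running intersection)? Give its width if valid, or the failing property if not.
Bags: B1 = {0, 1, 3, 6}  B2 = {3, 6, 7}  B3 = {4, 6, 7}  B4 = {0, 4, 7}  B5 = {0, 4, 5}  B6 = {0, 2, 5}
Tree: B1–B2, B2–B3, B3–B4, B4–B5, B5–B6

A tree decomposition must satisfy three properties: every vertex lies in some bag; for every edge, both endpoints lie together in some bag; and for every vertex, the bags containing it form a connected subtree. Here bags containing vertex 0 are not connected in the tree, so the decomposition is invalid.

No — bags containing vertex 0 are not connected in the tree.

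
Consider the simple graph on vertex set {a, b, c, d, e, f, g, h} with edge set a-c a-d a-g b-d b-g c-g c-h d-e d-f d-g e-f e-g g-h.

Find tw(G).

2

A width-2 tree decomposition is:
Bags: B1 = {a, c, g}  B2 = {a, d, g}  B3 = {b, d, g}  B4 = {c, g, h}  B5 = {d, e, g}  B6 = {d, e, f}
Tree: B1–B2, B2–B3, B1–B4, B2–B5, B5–B6
Each bag holds 3 vertices, so the decomposition has width 2, which upper-bounds the treewidth. On the other hand G contains the 3-clique {d, e, g}. A clique must lie in a single bag of any decomposition, so no decomposition can have width below 2. Hence tw(G) = 2 exactly.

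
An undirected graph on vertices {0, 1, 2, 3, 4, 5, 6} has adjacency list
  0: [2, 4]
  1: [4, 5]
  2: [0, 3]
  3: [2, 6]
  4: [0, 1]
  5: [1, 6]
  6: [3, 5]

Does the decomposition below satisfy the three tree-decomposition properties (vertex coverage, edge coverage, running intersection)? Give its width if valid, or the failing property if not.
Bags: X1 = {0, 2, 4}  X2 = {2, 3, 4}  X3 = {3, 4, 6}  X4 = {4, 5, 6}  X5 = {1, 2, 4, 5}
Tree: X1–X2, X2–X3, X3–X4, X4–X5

No — bags containing vertex 2 are not connected in the tree.

A tree decomposition must satisfy three properties: every vertex lies in some bag; for every edge, both endpoints lie together in some bag; and for every vertex, the bags containing it form a connected subtree. Here bags containing vertex 2 are not connected in the tree, so the decomposition is invalid.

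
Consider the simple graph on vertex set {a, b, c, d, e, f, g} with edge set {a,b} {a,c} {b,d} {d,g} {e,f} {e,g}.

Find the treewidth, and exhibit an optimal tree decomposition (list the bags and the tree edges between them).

Every bag has size at most 2, so the width is 2 − 1 = 1 and tw(G) ≤ 1. Since G has at least one edge (e.g. f–e), it is not an edgeless graph, so tw(G) ≥ 1. Therefore the treewidth is 1.

Treewidth 1.
Bags: B1 = {e, f}  B2 = {e, g}  B3 = {d, g}  B4 = {b, d}  B5 = {a, b}  B6 = {a, c}
Tree: B1–B2, B2–B3, B3–B4, B4–B5, B5–B6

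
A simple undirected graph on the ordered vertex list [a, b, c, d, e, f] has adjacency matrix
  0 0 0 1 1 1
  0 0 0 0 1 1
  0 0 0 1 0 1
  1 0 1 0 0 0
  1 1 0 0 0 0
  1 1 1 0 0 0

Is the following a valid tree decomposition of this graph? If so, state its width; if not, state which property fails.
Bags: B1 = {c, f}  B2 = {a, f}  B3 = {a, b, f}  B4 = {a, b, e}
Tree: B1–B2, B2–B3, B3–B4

No — vertex d appears in no bag.

A tree decomposition must satisfy three properties: every vertex lies in some bag; for every edge, both endpoints lie together in some bag; and for every vertex, the bags containing it form a connected subtree. Here vertex d appears in no bag, so the decomposition is invalid.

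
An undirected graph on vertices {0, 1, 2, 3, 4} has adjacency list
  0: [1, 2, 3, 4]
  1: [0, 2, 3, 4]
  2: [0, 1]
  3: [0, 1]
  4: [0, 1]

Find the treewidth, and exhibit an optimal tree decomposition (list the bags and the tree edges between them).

Treewidth 2.
One such decomposition:
Bags: B1 = {0, 1, 4}  B2 = {0, 1, 2}  B3 = {0, 1, 3}
Tree: B1–B2, B1–B3

The largest bag has 3 vertices, giving width 2; this decomposition certifies tw(G) ≤ 2. For the lower bound, the 3 vertices {0, 1, 2} are pairwise adjacent, and any tree decomposition puts a clique entirely inside one bag — forcing width ≥ 2. Hence tw(G) = 2 exactly.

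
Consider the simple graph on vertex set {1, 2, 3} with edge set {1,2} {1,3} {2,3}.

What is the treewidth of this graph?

A width-2 tree decomposition is:
Bags: B1 = {1, 2, 3}
Tree: (single bag)
With just one bag of size 3, the width is 3 − 1 = 2, so tw(G) ≤ 2. For the lower bound, the 3 vertices {1, 2, 3} are pairwise adjacent, and any tree decomposition puts a clique entirely inside one bag — forcing width ≥ 2. Therefore the treewidth is 2.

2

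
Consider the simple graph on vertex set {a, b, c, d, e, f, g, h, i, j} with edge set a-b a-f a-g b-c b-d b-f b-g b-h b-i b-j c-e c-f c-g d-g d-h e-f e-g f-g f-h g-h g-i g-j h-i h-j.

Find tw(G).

A width-3 tree decomposition is:
Bags: B1 = {b, g, h, i}  B2 = {b, d, g, h}  B3 = {b, f, g, h}  B4 = {b, c, f, g}  B5 = {b, g, h, j}  B6 = {a, b, f, g}  B7 = {c, e, f, g}
Tree: B1–B2, B1–B3, B3–B4, B1–B5, B4–B6, B4–B7
Each bag holds 4 vertices, so the decomposition has width 3, which upper-bounds the treewidth. For the lower bound, the 4 vertices {c, e, f, g} are pairwise adjacent, and any tree decomposition puts a clique entirely inside one bag — forcing width ≥ 3. Combining the bounds, tw(G) = 3.

3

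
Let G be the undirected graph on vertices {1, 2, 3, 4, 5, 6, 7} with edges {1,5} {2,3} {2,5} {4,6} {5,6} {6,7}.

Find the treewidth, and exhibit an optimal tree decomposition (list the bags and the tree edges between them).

Treewidth 1.
Bags: B1 = {5, 6}  B2 = {2, 5}  B3 = {2, 3}  B4 = {4, 6}  B5 = {6, 7}  B6 = {1, 5}
Tree: B1–B2, B2–B3, B1–B4, B1–B5, B2–B6

The largest bag has 2 vertices, giving width 1; this decomposition certifies tw(G) ≤ 1. Since G has at least one edge (e.g. 5–6), it is not an edgeless graph, so tw(G) ≥ 1. Hence tw(G) = 1 exactly.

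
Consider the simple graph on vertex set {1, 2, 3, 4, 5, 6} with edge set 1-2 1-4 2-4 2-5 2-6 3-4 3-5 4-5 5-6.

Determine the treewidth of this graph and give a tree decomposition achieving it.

Treewidth 2.
Bags: B1 = {2, 5, 6}  B2 = {2, 4, 5}  B3 = {1, 2, 4}  B4 = {3, 4, 5}
Tree: B1–B2, B2–B3, B2–B4

Each bag holds 3 vertices, so the decomposition has width 2, which upper-bounds the treewidth. On the other hand G contains the 3-clique {1, 2, 4}. A clique must lie in a single bag of any decomposition, so no decomposition can have width below 2. The upper and lower bounds meet at 2, so that is the treewidth.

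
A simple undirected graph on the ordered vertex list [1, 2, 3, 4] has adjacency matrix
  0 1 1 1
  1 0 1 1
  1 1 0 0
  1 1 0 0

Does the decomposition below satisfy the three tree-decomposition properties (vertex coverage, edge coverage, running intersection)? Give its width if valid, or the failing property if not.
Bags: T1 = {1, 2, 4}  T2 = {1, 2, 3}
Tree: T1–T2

Yes; width 2.

Every vertex of G appears in some bag (union = {1, 2, 3, 4}); every edge is covered by a bag; and for each vertex v the set of bags containing v is connected in the bag tree. The decomposition is therefore valid. The largest bag has 3 vertices, so the width is 2.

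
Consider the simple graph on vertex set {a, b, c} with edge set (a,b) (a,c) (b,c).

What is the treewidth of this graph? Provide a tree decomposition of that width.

Treewidth 2.
One such decomposition:
Bags: B1 = {a, b, c}
Tree: (single bag)

A single bag containing all 3 vertices is trivially a valid decomposition of width 2. On the other hand G contains the 3-clique {a, b, c}. A clique must lie in a single bag of any decomposition, so no decomposition can have width below 2. The upper and lower bounds meet at 2, so that is the treewidth.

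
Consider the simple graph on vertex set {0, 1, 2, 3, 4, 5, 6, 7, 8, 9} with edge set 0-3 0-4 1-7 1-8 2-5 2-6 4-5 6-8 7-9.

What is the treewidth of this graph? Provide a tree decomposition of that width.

Treewidth 1.
Bags: B1 = {7, 9}  B2 = {1, 7}  B3 = {1, 8}  B4 = {6, 8}  B5 = {2, 6}  B6 = {2, 5}  B7 = {4, 5}  B8 = {0, 4}  B9 = {0, 3}
Tree: B1–B2, B2–B3, B3–B4, B4–B5, B5–B6, B6–B7, B7–B8, B8–B9

The largest bag has 2 vertices, giving width 1; this decomposition certifies tw(G) ≤ 1. Since G has at least one edge (e.g. 9–7), it is not an edgeless graph, so tw(G) ≥ 1. The upper and lower bounds meet at 1, so that is the treewidth.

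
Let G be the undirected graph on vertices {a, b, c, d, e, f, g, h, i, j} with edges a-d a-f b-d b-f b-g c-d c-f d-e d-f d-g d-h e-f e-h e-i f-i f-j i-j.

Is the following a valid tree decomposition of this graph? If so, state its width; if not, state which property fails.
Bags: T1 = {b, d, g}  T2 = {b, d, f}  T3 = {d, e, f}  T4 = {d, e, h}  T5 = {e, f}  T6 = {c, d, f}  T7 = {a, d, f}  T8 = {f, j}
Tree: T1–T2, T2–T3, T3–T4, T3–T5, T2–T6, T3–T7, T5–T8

A tree decomposition must satisfy three properties: every vertex lies in some bag; for every edge, both endpoints lie together in some bag; and for every vertex, the bags containing it form a connected subtree. Here vertex i appears in no bag, so the decomposition is invalid.

No — vertex i appears in no bag.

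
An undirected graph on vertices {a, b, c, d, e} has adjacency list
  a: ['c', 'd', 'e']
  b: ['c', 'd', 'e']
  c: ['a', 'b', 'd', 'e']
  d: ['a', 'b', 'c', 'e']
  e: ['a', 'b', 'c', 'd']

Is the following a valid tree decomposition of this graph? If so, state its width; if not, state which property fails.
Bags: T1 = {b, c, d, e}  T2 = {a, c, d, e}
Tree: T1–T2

Yes; width 3.

Checking the three conditions: (i) the bags cover all of {a, b, c, d, e}; (ii) for each edge, some bag contains both endpoints; (iii) the bags containing any fixed vertex form a subtree. All hold, so the decomposition is valid with width 4 − 1 = 3.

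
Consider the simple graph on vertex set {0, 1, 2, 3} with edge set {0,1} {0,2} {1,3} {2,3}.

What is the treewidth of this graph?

A width-2 tree decomposition is:
Bags: B1 = {0, 1, 2}  B2 = {1, 2, 3}
Tree: B1–B2
Each bag holds 3 vertices, so the decomposition has width 2, which upper-bounds the treewidth. The edges 1–0–2–3–1 form a cycle, so G is not a tree and its treewidth is at least 2. The upper and lower bounds meet at 2, so that is the treewidth.

2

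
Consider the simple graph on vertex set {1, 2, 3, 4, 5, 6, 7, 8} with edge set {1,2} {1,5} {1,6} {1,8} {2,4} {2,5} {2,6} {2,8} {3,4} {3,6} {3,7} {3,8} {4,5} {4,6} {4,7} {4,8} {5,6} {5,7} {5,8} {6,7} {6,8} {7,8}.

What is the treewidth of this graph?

A width-4 tree decomposition is:
Bags: B1 = {2, 4, 5, 6, 8}  B2 = {4, 5, 6, 7, 8}  B3 = {3, 4, 6, 7, 8}  B4 = {1, 2, 5, 6, 8}
Tree: B1–B2, B2–B3, B1–B4
Every bag has size at most 5, so the width is 5 − 1 = 4 and tw(G) ≤ 4. On the other hand G contains the 5-clique {1, 2, 5, 6, 8}. A clique must lie in a single bag of any decomposition, so no decomposition can have width below 4. Combining the bounds, tw(G) = 4.

4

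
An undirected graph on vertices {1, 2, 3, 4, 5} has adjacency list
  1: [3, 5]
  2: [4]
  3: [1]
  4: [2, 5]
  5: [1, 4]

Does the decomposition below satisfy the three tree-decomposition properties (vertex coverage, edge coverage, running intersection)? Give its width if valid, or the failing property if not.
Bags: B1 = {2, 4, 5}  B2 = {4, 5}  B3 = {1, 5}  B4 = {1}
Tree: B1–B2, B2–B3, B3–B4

A tree decomposition must satisfy three properties: every vertex lies in some bag; for every edge, both endpoints lie together in some bag; and for every vertex, the bags containing it form a connected subtree. Here vertex 3 appears in no bag, so the decomposition is invalid.

No — vertex 3 appears in no bag.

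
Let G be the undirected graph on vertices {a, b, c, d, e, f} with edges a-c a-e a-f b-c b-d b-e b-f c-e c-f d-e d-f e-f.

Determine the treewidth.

A width-3 tree decomposition is:
Bags: B1 = {a, c, e, f}  B2 = {b, c, e, f}  B3 = {b, d, e, f}
Tree: B1–B2, B2–B3
Every bag has size at most 4, so the width is 4 − 1 = 3 and tw(G) ≤ 3. For the lower bound, the 4 vertices {b, d, e, f} are pairwise adjacent, and any tree decomposition puts a clique entirely inside one bag — forcing width ≥ 3. Combining the bounds, tw(G) = 3.

3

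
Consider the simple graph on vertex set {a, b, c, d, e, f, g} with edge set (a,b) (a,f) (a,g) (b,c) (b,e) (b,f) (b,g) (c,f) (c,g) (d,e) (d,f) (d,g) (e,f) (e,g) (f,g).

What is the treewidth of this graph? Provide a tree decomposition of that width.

Every bag has size at most 4, so the width is 4 − 1 = 3 and tw(G) ≤ 3. For the lower bound, the 4 vertices {d, e, f, g} are pairwise adjacent, and any tree decomposition puts a clique entirely inside one bag — forcing width ≥ 3. The upper and lower bounds meet at 3, so that is the treewidth.

Treewidth 3.
One such decomposition:
Bags: B1 = {b, e, f, g}  B2 = {d, e, f, g}  B3 = {b, c, f, g}  B4 = {a, b, f, g}
Tree: B1–B2, B1–B3, B1–B4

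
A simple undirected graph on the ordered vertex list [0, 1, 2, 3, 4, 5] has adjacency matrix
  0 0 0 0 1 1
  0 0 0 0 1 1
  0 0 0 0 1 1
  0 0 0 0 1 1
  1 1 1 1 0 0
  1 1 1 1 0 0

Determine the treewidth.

2

A width-2 tree decomposition is:
Bags: B1 = {2, 4, 5}  B2 = {1, 4, 5}  B3 = {0, 4, 5}  B4 = {3, 4, 5}
Tree: B1–B2, B2–B3, B3–B4
The largest bag has 3 vertices, giving width 2; this decomposition certifies tw(G) ≤ 2. For the lower bound, G contains the cycle 5–2–4–1–5, so G is not a forest; only forests have treewidth ≤ 1, hence tw(G) ≥ 2. Hence tw(G) = 2 exactly.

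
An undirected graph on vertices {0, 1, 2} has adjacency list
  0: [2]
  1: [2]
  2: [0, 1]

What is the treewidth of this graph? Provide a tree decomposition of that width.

Every bag has size at most 2, so the width is 2 − 1 = 1 and tw(G) ≤ 1. G has an edge, so its treewidth is at least 1. The upper and lower bounds meet at 1, so that is the treewidth.

Treewidth 1.
One such decomposition:
Bags: B1 = {1, 2}  B2 = {0, 2}
Tree: B1–B2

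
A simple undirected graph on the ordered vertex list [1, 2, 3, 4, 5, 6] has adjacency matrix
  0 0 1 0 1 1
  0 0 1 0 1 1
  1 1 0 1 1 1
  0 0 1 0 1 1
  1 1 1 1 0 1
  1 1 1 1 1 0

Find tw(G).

3

A width-3 tree decomposition is:
Bags: B1 = {2, 3, 5, 6}  B2 = {3, 4, 5, 6}  B3 = {1, 3, 5, 6}
Tree: B1–B2, B1–B3
The largest bag has 4 vertices, giving width 3; this decomposition certifies tw(G) ≤ 3. On the other hand G contains the 4-clique {1, 3, 5, 6}. A clique must lie in a single bag of any decomposition, so no decomposition can have width below 3. Combining the bounds, tw(G) = 3.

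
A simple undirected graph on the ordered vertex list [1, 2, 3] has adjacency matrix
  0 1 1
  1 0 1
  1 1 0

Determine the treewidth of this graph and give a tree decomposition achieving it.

Treewidth 2.
One optimal decomposition is:
Bags: B1 = {1, 2, 3}
Tree: (single bag)

With just one bag of size 3, the width is 3 − 1 = 2, so tw(G) ≤ 2. On the other hand G contains the 3-clique {1, 2, 3}. A clique must lie in a single bag of any decomposition, so no decomposition can have width below 2. Therefore the treewidth is 2.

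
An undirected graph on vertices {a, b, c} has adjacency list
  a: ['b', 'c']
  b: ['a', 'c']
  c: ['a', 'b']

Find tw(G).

A width-2 tree decomposition is:
Bags: B1 = {a, b, c}
Tree: (single bag)
With just one bag of size 3, the width is 3 − 1 = 2, so tw(G) ≤ 2. On the other hand G contains the 3-clique {a, b, c}. A clique must lie in a single bag of any decomposition, so no decomposition can have width below 2. Combining the bounds, tw(G) = 2.

2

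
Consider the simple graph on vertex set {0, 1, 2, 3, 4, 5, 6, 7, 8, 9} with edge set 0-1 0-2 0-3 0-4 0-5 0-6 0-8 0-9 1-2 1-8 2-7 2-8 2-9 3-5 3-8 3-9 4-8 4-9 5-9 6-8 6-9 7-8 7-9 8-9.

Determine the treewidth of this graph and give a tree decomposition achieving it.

The largest bag has 4 vertices, giving width 3; this decomposition certifies tw(G) ≤ 3. Conversely, {0, 1, 2, 8} is a clique of size 4, and the vertices of any clique must share a bag in every tree decomposition; so some bag has ≥ 4 vertices and tw(G) ≥ 3. Hence tw(G) = 3 exactly.

Treewidth 3.
One optimal decomposition is:
Bags: B1 = {0, 3, 8, 9}  B2 = {0, 6, 8, 9}  B3 = {0, 2, 8, 9}  B4 = {2, 7, 8, 9}  B5 = {0, 4, 8, 9}  B6 = {0, 1, 2, 8}  B7 = {0, 3, 5, 9}
Tree: B1–B2, B2–B3, B3–B4, B1–B5, B3–B6, B1–B7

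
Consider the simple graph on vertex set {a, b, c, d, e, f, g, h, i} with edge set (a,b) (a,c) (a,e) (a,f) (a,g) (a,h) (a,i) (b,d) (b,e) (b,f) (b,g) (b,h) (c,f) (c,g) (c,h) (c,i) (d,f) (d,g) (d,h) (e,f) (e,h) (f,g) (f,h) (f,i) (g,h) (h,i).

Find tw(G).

4

A width-4 tree decomposition is:
Bags: B1 = {a, b, f, g, h}  B2 = {a, c, f, g, h}  B3 = {a, b, e, f, h}  B4 = {a, c, f, h, i}  B5 = {b, d, f, g, h}
Tree: B1–B2, B1–B3, B2–B4, B1–B5
Every bag has size at most 5, so the width is 5 − 1 = 4 and tw(G) ≤ 4. For the lower bound, the 5 vertices {b, d, f, g, h} are pairwise adjacent, and any tree decomposition puts a clique entirely inside one bag — forcing width ≥ 4. Hence tw(G) = 4 exactly.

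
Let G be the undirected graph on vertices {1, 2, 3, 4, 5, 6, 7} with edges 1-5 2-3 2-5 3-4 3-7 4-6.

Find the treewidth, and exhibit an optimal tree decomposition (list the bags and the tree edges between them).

Every bag has size at most 2, so the width is 2 − 1 = 1 and tw(G) ≤ 1. G has an edge, so its treewidth is at least 1. Combining the bounds, tw(G) = 1.

Treewidth 1.
One such decomposition:
Bags: B1 = {3, 4}  B2 = {2, 3}  B3 = {3, 7}  B4 = {2, 5}  B5 = {1, 5}  B6 = {4, 6}
Tree: B1–B2, B2–B3, B2–B4, B4–B5, B1–B6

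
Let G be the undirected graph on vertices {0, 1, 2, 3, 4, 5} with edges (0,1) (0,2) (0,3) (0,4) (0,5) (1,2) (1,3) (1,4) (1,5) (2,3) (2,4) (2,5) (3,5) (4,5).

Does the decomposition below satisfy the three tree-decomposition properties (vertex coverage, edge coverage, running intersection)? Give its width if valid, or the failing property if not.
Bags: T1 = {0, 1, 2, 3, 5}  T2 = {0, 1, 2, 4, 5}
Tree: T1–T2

Yes; width 4.

Checking the three conditions: (i) the bags cover all of {0, 1, 2, 3, 4, 5}; (ii) for each edge, some bag contains both endpoints; (iii) the bags containing any fixed vertex form a subtree. All hold, so the decomposition is valid with width 5 − 1 = 4.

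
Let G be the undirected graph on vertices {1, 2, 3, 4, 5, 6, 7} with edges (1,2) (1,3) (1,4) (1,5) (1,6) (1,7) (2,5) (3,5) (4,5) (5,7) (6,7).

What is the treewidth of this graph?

A width-2 tree decomposition is:
Bags: B1 = {1, 6, 7}  B2 = {1, 5, 7}  B3 = {1, 2, 5}  B4 = {1, 4, 5}  B5 = {1, 3, 5}
Tree: B1–B2, B2–B3, B2–B4, B2–B5
The largest bag has 3 vertices, giving width 2; this decomposition certifies tw(G) ≤ 2. On the other hand G contains the 3-clique {1, 2, 5}. A clique must lie in a single bag of any decomposition, so no decomposition can have width below 2. Hence tw(G) = 2 exactly.

2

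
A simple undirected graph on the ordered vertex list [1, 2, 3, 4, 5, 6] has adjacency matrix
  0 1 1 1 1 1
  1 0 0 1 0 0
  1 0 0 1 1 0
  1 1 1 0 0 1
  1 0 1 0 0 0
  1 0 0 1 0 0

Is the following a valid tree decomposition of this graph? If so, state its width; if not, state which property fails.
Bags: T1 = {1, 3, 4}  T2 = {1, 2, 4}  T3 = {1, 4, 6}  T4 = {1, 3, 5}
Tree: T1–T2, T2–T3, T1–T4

Every vertex of G appears in some bag (union = {1, 2, 3, 4, 5, 6}); every edge is covered by a bag; and for each vertex v the set of bags containing v is connected in the bag tree. The decomposition is therefore valid. The largest bag has 3 vertices, so the width is 2.

Yes; width 2.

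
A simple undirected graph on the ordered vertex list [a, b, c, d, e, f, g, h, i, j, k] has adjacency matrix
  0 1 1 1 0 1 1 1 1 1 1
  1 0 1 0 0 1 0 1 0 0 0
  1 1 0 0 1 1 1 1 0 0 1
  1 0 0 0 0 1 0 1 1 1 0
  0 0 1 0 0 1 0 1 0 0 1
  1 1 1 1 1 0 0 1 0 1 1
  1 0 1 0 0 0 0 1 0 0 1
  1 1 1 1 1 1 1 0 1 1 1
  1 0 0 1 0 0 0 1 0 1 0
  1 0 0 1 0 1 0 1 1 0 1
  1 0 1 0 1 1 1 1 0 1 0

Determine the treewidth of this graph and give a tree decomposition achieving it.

The largest bag has 5 vertices, giving width 4; this decomposition certifies tw(G) ≤ 4. Conversely, {c, e, f, h, k} is a clique of size 5, and the vertices of any clique must share a bag in every tree decomposition; so some bag has ≥ 5 vertices and tw(G) ≥ 4. Therefore the treewidth is 4.

Treewidth 4.
One optimal decomposition is:
Bags: B1 = {a, c, g, h, k}  B2 = {a, c, f, h, k}  B3 = {a, b, c, f, h}  B4 = {a, f, h, j, k}  B5 = {c, e, f, h, k}  B6 = {a, d, f, h, j}  B7 = {a, d, h, i, j}
Tree: B1–B2, B2–B3, B2–B4, B2–B5, B4–B6, B6–B7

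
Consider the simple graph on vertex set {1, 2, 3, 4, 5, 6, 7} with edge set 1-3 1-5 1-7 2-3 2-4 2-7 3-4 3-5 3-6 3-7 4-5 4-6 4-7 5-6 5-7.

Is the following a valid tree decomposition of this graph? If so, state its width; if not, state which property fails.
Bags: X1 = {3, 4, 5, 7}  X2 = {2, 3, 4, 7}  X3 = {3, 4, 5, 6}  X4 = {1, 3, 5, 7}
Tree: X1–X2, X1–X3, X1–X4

Yes; width 3.

Checking the three conditions: (i) the bags cover all of {1, 2, 3, 4, 5, 6, 7}; (ii) for each edge, some bag contains both endpoints; (iii) the bags containing any fixed vertex form a subtree. All hold, so the decomposition is valid with width 4 − 1 = 3.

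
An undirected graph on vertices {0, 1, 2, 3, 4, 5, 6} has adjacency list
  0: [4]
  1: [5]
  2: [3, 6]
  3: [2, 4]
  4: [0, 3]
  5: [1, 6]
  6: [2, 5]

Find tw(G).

A width-1 tree decomposition is:
Bags: B1 = {0, 4}  B2 = {3, 4}  B3 = {2, 3}  B4 = {2, 6}  B5 = {5, 6}  B6 = {1, 5}
Tree: B1–B2, B2–B3, B3–B4, B4–B5, B5–B6
Every bag has size at most 2, so the width is 2 − 1 = 1 and tw(G) ≤ 1. Since G has at least one edge (e.g. 0–4), it is not an edgeless graph, so tw(G) ≥ 1. The upper and lower bounds meet at 1, so that is the treewidth.

1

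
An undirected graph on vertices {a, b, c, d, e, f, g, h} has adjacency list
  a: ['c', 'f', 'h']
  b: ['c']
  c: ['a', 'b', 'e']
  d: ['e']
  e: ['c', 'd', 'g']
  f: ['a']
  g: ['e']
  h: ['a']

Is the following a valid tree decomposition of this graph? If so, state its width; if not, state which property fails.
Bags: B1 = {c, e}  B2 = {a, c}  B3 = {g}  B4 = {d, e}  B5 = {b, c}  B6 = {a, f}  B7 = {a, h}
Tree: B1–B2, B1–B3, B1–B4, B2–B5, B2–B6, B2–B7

No — edge (e,g) lies in no bag.

A tree decomposition must satisfy three properties: every vertex lies in some bag; for every edge, both endpoints lie together in some bag; and for every vertex, the bags containing it form a connected subtree. Here edge (e,g) lies in no bag, so the decomposition is invalid.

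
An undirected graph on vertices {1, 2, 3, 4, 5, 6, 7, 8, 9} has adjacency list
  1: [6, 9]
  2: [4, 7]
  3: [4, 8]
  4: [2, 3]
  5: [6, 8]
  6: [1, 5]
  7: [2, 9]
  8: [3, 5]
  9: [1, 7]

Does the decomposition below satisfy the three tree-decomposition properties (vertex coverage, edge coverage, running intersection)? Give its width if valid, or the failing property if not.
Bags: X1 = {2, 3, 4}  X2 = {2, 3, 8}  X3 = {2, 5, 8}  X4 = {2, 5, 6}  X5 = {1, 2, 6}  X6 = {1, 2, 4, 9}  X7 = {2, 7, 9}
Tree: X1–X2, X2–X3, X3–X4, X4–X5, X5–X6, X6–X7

No — bags containing vertex 4 are not connected in the tree.

A tree decomposition must satisfy three properties: every vertex lies in some bag; for every edge, both endpoints lie together in some bag; and for every vertex, the bags containing it form a connected subtree. Here bags containing vertex 4 are not connected in the tree, so the decomposition is invalid.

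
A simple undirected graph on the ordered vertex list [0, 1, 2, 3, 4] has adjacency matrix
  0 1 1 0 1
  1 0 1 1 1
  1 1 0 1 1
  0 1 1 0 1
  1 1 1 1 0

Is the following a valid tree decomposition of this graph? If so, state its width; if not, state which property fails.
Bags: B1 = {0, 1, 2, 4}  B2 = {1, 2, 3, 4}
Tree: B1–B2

Yes; width 3.

Vertex coverage: the bags together contain {0, 1, 2, 3, 4}, the full vertex set. Edge coverage: each edge of G has both endpoints in at least one bag. Running intersection: for every vertex, the bags containing it form a connected subtree. All three properties hold, so this is a valid tree decomposition of width max|bag| − 1 = 3, and hence tw(G) ≤ 3.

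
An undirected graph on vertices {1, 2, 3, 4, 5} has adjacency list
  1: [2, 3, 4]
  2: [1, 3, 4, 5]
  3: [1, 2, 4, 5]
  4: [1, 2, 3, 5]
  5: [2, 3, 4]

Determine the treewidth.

A width-3 tree decomposition is:
Bags: B1 = {2, 3, 4, 5}  B2 = {1, 2, 3, 4}
Tree: B1–B2
Every bag has size at most 4, so the width is 4 − 1 = 3 and tw(G) ≤ 3. Conversely, {1, 2, 3, 4} is a clique of size 4, and the vertices of any clique must share a bag in every tree decomposition; so some bag has ≥ 4 vertices and tw(G) ≥ 3. Therefore the treewidth is 3.

3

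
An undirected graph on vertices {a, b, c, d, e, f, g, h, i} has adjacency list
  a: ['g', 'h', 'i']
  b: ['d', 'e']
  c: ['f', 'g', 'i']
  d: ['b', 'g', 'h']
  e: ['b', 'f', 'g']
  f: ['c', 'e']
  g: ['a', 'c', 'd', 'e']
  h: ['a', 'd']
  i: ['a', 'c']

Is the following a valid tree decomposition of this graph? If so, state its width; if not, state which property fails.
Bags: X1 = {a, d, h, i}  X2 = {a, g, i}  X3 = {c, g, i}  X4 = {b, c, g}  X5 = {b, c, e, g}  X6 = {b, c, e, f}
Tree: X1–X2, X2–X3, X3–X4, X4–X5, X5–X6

A tree decomposition must satisfy three properties: every vertex lies in some bag; for every edge, both endpoints lie together in some bag; and for every vertex, the bags containing it form a connected subtree. Here edge (d,g) lies in no bag, so the decomposition is invalid.

No — edge (d,g) lies in no bag.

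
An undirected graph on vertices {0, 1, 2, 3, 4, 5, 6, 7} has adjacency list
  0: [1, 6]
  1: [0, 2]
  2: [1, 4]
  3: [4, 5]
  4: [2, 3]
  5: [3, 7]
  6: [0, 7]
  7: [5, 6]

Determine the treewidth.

2

A width-2 tree decomposition is:
Bags: B1 = {3, 5, 7}  B2 = {3, 6, 7}  B3 = {0, 3, 6}  B4 = {0, 1, 3}  B5 = {1, 2, 3}  B6 = {2, 3, 4}
Tree: B1–B2, B2–B3, B3–B4, B4–B5, B5–B6
The largest bag has 3 vertices, giving width 2; this decomposition certifies tw(G) ≤ 2. The edges 3–5–7–6–0–1–2–4–3 form a cycle, so G is not a tree and its treewidth is at least 2. Hence tw(G) = 2 exactly.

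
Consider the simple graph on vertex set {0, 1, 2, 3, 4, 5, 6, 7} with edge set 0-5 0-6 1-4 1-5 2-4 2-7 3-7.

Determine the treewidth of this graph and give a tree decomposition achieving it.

The largest bag has 2 vertices, giving width 1; this decomposition certifies tw(G) ≤ 1. Any graph with an edge has treewidth ≥ 1, and G has the edge 3–7. Therefore the treewidth is 1.

Treewidth 1.
Bags: B1 = {3, 7}  B2 = {2, 7}  B3 = {2, 4}  B4 = {1, 4}  B5 = {1, 5}  B6 = {0, 5}  B7 = {0, 6}
Tree: B1–B2, B2–B3, B3–B4, B4–B5, B5–B6, B6–B7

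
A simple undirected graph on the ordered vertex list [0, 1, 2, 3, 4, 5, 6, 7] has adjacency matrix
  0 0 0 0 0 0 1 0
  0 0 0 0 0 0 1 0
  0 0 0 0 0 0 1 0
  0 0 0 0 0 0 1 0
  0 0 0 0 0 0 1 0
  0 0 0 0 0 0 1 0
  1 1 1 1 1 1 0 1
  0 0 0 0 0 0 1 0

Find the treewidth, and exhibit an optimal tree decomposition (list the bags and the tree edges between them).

Treewidth 1.
Bags: B1 = {5, 6}  B2 = {6, 7}  B3 = {4, 6}  B4 = {2, 6}  B5 = {3, 6}  B6 = {1, 6}  B7 = {0, 6}
Tree: B1–B2, B1–B3, B1–B4, B4–B5, B1–B6, B5–B7

Each bag holds 2 vertices, so the decomposition has width 1, which upper-bounds the treewidth. Since G has at least one edge (e.g. 5–6), it is not an edgeless graph, so tw(G) ≥ 1. Hence tw(G) = 1 exactly.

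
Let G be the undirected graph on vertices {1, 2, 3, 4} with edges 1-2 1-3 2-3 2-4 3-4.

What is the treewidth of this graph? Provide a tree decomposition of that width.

Every bag has size at most 3, so the width is 3 − 1 = 2 and tw(G) ≤ 2. On the other hand G contains the 3-clique {1, 2, 3}. A clique must lie in a single bag of any decomposition, so no decomposition can have width below 2. Therefore the treewidth is 2.

Treewidth 2.
Bags: B1 = {1, 2, 3}  B2 = {2, 3, 4}
Tree: B1–B2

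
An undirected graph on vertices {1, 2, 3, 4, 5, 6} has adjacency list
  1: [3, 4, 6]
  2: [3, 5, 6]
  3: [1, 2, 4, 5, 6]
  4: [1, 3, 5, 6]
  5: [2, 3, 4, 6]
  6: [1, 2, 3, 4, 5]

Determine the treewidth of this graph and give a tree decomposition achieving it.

Every bag has size at most 4, so the width is 4 − 1 = 3 and tw(G) ≤ 3. Conversely, {2, 3, 5, 6} is a clique of size 4, and the vertices of any clique must share a bag in every tree decomposition; so some bag has ≥ 4 vertices and tw(G) ≥ 3. Therefore the treewidth is 3.

Treewidth 3.
One optimal decomposition is:
Bags: B1 = {2, 3, 5, 6}  B2 = {3, 4, 5, 6}  B3 = {1, 3, 4, 6}
Tree: B1–B2, B2–B3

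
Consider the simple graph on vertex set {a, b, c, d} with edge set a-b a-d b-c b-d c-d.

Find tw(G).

2

A width-2 tree decomposition is:
Bags: B1 = {a, b, d}  B2 = {b, c, d}
Tree: B1–B2
The largest bag has 3 vertices, giving width 2; this decomposition certifies tw(G) ≤ 2. For the lower bound, the 3 vertices {b, c, d} are pairwise adjacent, and any tree decomposition puts a clique entirely inside one bag — forcing width ≥ 2. Therefore the treewidth is 2.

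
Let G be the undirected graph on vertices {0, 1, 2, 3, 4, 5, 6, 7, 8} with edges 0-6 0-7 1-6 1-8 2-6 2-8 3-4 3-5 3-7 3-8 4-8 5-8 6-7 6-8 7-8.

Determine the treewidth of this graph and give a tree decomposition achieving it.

Treewidth 2.
Bags: B1 = {3, 7, 8}  B2 = {6, 7, 8}  B3 = {3, 4, 8}  B4 = {0, 6, 7}  B5 = {3, 5, 8}  B6 = {2, 6, 8}  B7 = {1, 6, 8}
Tree: B1–B2, B1–B3, B2–B4, B1–B5, B2–B6, B6–B7

Each bag holds 3 vertices, so the decomposition has width 2, which upper-bounds the treewidth. For the lower bound, the 3 vertices {0, 6, 7} are pairwise adjacent, and any tree decomposition puts a clique entirely inside one bag — forcing width ≥ 2. Combining the bounds, tw(G) = 2.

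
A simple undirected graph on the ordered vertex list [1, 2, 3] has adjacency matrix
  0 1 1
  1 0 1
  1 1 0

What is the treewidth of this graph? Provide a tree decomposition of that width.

Treewidth 2.
One such decomposition:
Bags: B1 = {1, 2, 3}
Tree: (single bag)

A single bag containing all 3 vertices is trivially a valid decomposition of width 2. Conversely, {1, 2, 3} is a clique of size 3, and the vertices of any clique must share a bag in every tree decomposition; so some bag has ≥ 3 vertices and tw(G) ≥ 2. Therefore the treewidth is 2.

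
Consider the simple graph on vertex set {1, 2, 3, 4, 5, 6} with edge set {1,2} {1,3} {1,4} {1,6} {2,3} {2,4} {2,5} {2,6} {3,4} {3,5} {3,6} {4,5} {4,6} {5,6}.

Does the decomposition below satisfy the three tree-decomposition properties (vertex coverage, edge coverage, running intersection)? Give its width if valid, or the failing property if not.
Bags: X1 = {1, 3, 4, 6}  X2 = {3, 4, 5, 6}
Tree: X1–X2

A tree decomposition must satisfy three properties: every vertex lies in some bag; for every edge, both endpoints lie together in some bag; and for every vertex, the bags containing it form a connected subtree. Here vertex 2 appears in no bag, so the decomposition is invalid.

No — vertex 2 appears in no bag.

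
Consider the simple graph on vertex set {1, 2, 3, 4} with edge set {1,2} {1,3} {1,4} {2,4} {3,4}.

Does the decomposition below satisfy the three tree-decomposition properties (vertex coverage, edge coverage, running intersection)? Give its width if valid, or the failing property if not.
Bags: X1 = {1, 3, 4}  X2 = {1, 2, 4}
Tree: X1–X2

Yes; width 2.

Every vertex of G appears in some bag (union = {1, 2, 3, 4}); every edge is covered by a bag; and for each vertex v the set of bags containing v is connected in the bag tree. The decomposition is therefore valid. The largest bag has 3 vertices, so the width is 2.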